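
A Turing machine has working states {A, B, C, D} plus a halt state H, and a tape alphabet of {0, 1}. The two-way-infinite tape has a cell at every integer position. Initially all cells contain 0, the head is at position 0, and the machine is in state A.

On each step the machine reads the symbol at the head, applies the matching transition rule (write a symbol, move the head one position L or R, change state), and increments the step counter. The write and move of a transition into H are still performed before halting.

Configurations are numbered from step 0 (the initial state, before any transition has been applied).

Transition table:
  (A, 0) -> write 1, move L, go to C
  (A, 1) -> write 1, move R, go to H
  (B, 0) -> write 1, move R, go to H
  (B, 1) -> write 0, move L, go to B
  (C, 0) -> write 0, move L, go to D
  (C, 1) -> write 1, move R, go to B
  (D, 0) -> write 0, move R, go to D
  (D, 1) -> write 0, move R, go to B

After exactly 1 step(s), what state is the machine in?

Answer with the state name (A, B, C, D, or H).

Step 1: in state A at pos 0, read 0 -> (A,0)->write 1,move L,goto C. Now: state=C, head=-1, tape[-2..1]=0010 (head:  ^)

Answer: C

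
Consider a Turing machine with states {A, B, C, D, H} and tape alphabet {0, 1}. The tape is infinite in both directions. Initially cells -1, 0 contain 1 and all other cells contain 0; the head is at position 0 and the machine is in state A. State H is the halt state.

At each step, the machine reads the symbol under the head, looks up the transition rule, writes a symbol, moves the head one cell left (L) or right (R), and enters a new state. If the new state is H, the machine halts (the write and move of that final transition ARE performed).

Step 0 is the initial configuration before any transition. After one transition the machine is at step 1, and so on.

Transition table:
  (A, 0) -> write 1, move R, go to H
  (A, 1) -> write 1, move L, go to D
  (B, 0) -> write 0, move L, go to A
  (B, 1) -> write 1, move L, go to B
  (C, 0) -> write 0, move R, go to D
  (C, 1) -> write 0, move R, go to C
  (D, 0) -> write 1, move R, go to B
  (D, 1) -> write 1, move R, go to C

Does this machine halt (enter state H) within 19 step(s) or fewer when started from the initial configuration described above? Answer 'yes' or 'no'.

Answer: yes

Derivation:
Step 1: in state A at pos 0, read 1 -> (A,1)->write 1,move L,goto D. Now: state=D, head=-1, tape[-2..1]=0110 (head:  ^)
Step 2: in state D at pos -1, read 1 -> (D,1)->write 1,move R,goto C. Now: state=C, head=0, tape[-2..1]=0110 (head:   ^)
Step 3: in state C at pos 0, read 1 -> (C,1)->write 0,move R,goto C. Now: state=C, head=1, tape[-2..2]=01000 (head:    ^)
Step 4: in state C at pos 1, read 0 -> (C,0)->write 0,move R,goto D. Now: state=D, head=2, tape[-2..3]=010000 (head:     ^)
Step 5: in state D at pos 2, read 0 -> (D,0)->write 1,move R,goto B. Now: state=B, head=3, tape[-2..4]=0100100 (head:      ^)
Step 6: in state B at pos 3, read 0 -> (B,0)->write 0,move L,goto A. Now: state=A, head=2, tape[-2..4]=0100100 (head:     ^)
Step 7: in state A at pos 2, read 1 -> (A,1)->write 1,move L,goto D. Now: state=D, head=1, tape[-2..4]=0100100 (head:    ^)
Step 8: in state D at pos 1, read 0 -> (D,0)->write 1,move R,goto B. Now: state=B, head=2, tape[-2..4]=0101100 (head:     ^)
Step 9: in state B at pos 2, read 1 -> (B,1)->write 1,move L,goto B. Now: state=B, head=1, tape[-2..4]=0101100 (head:    ^)
Step 10: in state B at pos 1, read 1 -> (B,1)->write 1,move L,goto B. Now: state=B, head=0, tape[-2..4]=0101100 (head:   ^)
Step 11: in state B at pos 0, read 0 -> (B,0)->write 0,move L,goto A. Now: state=A, head=-1, tape[-2..4]=0101100 (head:  ^)
Step 12: in state A at pos -1, read 1 -> (A,1)->write 1,move L,goto D. Now: state=D, head=-2, tape[-3..4]=00101100 (head:  ^)
Step 13: in state D at pos -2, read 0 -> (D,0)->write 1,move R,goto B. Now: state=B, head=-1, tape[-3..4]=01101100 (head:   ^)
Step 14: in state B at pos -1, read 1 -> (B,1)->write 1,move L,goto B. Now: state=B, head=-2, tape[-3..4]=01101100 (head:  ^)
Step 15: in state B at pos -2, read 1 -> (B,1)->write 1,move L,goto B. Now: state=B, head=-3, tape[-4..4]=001101100 (head:  ^)
Step 16: in state B at pos -3, read 0 -> (B,0)->write 0,move L,goto A. Now: state=A, head=-4, tape[-5..4]=0001101100 (head:  ^)
Step 17: in state A at pos -4, read 0 -> (A,0)->write 1,move R,goto H. Now: state=H, head=-3, tape[-5..4]=0101101100 (head:   ^)
State H reached at step 17; 17 <= 19 -> yes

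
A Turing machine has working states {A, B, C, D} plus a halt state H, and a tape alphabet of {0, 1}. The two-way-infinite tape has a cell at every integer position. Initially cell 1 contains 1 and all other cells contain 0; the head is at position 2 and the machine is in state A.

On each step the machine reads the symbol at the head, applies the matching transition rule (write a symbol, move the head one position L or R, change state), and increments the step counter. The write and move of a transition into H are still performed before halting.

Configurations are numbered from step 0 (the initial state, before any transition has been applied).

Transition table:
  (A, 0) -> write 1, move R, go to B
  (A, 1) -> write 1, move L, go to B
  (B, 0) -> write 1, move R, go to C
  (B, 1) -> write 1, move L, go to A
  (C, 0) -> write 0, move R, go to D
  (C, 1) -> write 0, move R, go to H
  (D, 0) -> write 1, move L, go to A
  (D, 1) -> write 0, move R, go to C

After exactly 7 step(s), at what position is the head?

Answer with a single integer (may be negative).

Answer: 3

Derivation:
Step 1: in state A at pos 2, read 0 -> (A,0)->write 1,move R,goto B. Now: state=B, head=3, tape[0..4]=01100 (head:    ^)
Step 2: in state B at pos 3, read 0 -> (B,0)->write 1,move R,goto C. Now: state=C, head=4, tape[0..5]=011100 (head:     ^)
Step 3: in state C at pos 4, read 0 -> (C,0)->write 0,move R,goto D. Now: state=D, head=5, tape[0..6]=0111000 (head:      ^)
Step 4: in state D at pos 5, read 0 -> (D,0)->write 1,move L,goto A. Now: state=A, head=4, tape[0..6]=0111010 (head:     ^)
Step 5: in state A at pos 4, read 0 -> (A,0)->write 1,move R,goto B. Now: state=B, head=5, tape[0..6]=0111110 (head:      ^)
Step 6: in state B at pos 5, read 1 -> (B,1)->write 1,move L,goto A. Now: state=A, head=4, tape[0..6]=0111110 (head:     ^)
Step 7: in state A at pos 4, read 1 -> (A,1)->write 1,move L,goto B. Now: state=B, head=3, tape[0..6]=0111110 (head:    ^)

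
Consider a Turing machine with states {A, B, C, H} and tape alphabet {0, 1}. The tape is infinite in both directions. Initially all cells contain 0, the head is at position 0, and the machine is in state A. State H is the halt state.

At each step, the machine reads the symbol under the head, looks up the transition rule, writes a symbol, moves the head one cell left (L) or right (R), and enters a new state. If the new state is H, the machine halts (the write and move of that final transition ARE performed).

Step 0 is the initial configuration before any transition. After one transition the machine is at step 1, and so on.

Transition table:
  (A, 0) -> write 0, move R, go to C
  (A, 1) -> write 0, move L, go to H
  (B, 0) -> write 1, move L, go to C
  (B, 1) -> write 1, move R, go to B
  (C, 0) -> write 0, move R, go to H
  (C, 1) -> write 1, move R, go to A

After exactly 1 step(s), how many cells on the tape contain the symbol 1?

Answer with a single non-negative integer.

Answer: 0

Derivation:
Step 1: in state A at pos 0, read 0 -> (A,0)->write 0,move R,goto C. Now: state=C, head=1, tape[-1..2]=0000 (head:   ^)
No cell contains 1 after step 1 -> 0 cell(s)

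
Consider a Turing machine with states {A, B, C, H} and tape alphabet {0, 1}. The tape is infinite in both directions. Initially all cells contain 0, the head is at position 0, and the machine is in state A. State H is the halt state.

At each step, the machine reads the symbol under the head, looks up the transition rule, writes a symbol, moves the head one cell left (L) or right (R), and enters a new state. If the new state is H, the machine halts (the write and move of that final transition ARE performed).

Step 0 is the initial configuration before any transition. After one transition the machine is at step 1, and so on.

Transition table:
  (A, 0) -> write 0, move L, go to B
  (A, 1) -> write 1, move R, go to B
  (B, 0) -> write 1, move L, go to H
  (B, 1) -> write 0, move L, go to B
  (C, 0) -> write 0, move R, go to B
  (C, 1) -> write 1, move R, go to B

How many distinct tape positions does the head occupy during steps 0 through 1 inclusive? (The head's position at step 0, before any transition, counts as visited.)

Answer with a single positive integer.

Step 1: in state A at pos 0, read 0 -> (A,0)->write 0,move L,goto B. Now: state=B, head=-1, tape[-2..1]=0000 (head:  ^)
Head positions at steps 0..1: starting at 0, distinct positions visited = {-1, 0} -> 2 position(s)

Answer: 2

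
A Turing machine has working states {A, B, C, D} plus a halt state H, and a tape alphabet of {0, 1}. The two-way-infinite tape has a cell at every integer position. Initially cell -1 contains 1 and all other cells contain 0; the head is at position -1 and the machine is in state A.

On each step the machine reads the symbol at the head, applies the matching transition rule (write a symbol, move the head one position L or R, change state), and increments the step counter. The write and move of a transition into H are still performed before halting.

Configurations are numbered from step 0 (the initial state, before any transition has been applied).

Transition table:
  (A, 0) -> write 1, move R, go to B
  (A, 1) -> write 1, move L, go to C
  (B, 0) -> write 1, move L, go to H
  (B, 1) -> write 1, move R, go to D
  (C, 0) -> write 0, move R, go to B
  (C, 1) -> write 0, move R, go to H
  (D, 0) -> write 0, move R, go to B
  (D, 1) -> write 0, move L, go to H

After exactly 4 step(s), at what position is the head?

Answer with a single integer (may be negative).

Step 1: in state A at pos -1, read 1 -> (A,1)->write 1,move L,goto C. Now: state=C, head=-2, tape[-3..0]=0010 (head:  ^)
Step 2: in state C at pos -2, read 0 -> (C,0)->write 0,move R,goto B. Now: state=B, head=-1, tape[-3..0]=0010 (head:   ^)
Step 3: in state B at pos -1, read 1 -> (B,1)->write 1,move R,goto D. Now: state=D, head=0, tape[-3..1]=00100 (head:    ^)
Step 4: in state D at pos 0, read 0 -> (D,0)->write 0,move R,goto B. Now: state=B, head=1, tape[-3..2]=001000 (head:     ^)

Answer: 1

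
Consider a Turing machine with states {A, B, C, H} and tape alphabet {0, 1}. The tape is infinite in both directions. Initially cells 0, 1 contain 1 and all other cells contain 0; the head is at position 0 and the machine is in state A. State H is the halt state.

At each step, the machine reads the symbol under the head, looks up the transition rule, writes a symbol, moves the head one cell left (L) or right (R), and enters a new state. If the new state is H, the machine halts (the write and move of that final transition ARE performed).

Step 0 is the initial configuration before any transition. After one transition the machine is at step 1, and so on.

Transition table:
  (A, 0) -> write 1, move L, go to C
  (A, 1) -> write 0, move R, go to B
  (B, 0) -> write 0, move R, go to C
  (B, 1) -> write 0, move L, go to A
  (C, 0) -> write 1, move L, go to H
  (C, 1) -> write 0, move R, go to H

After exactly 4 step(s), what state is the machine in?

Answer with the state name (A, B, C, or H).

Answer: H

Derivation:
Step 1: in state A at pos 0, read 1 -> (A,1)->write 0,move R,goto B. Now: state=B, head=1, tape[-1..2]=0010 (head:   ^)
Step 2: in state B at pos 1, read 1 -> (B,1)->write 0,move L,goto A. Now: state=A, head=0, tape[-1..2]=0000 (head:  ^)
Step 3: in state A at pos 0, read 0 -> (A,0)->write 1,move L,goto C. Now: state=C, head=-1, tape[-2..2]=00100 (head:  ^)
Step 4: in state C at pos -1, read 0 -> (C,0)->write 1,move L,goto H. Now: state=H, head=-2, tape[-3..2]=001100 (head:  ^)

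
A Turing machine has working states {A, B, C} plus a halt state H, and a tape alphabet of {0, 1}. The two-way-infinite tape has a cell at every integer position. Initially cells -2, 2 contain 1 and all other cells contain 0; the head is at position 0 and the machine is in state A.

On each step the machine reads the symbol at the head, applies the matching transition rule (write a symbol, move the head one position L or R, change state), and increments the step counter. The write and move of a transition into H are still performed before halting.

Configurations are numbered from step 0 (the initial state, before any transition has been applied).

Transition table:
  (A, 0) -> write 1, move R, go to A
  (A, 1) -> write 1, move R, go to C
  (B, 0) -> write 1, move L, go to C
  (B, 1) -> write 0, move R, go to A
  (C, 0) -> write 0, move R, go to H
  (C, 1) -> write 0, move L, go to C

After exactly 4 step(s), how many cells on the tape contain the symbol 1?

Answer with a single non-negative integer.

Step 1: in state A at pos 0, read 0 -> (A,0)->write 1,move R,goto A. Now: state=A, head=1, tape[-3..3]=0101010 (head:     ^)
Step 2: in state A at pos 1, read 0 -> (A,0)->write 1,move R,goto A. Now: state=A, head=2, tape[-3..3]=0101110 (head:      ^)
Step 3: in state A at pos 2, read 1 -> (A,1)->write 1,move R,goto C. Now: state=C, head=3, tape[-3..4]=01011100 (head:       ^)
Step 4: in state C at pos 3, read 0 -> (C,0)->write 0,move R,goto H. Now: state=H, head=4, tape[-3..5]=010111000 (head:        ^)
Cells containing 1 after step 4: {-2, 0, 1, 2} -> 4 cell(s)

Answer: 4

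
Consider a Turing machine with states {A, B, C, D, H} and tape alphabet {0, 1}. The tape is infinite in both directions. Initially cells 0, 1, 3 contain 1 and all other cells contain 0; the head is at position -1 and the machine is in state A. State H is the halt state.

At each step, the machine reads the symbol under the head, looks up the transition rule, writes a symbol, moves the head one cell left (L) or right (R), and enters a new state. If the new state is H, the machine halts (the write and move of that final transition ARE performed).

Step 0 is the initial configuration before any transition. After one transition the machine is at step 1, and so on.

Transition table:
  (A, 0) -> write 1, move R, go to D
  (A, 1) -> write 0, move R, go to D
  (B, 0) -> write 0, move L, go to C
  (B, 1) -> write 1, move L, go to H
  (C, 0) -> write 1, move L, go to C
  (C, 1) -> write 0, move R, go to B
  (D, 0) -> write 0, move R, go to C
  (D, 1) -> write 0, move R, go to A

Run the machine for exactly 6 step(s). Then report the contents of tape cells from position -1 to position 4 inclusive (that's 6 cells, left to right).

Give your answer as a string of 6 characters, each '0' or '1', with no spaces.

Answer: 100000

Derivation:
Step 1: in state A at pos -1, read 0 -> (A,0)->write 1,move R,goto D. Now: state=D, head=0, tape[-2..4]=0111010 (head:   ^)
Step 2: in state D at pos 0, read 1 -> (D,1)->write 0,move R,goto A. Now: state=A, head=1, tape[-2..4]=0101010 (head:    ^)
Step 3: in state A at pos 1, read 1 -> (A,1)->write 0,move R,goto D. Now: state=D, head=2, tape[-2..4]=0100010 (head:     ^)
Step 4: in state D at pos 2, read 0 -> (D,0)->write 0,move R,goto C. Now: state=C, head=3, tape[-2..4]=0100010 (head:      ^)
Step 5: in state C at pos 3, read 1 -> (C,1)->write 0,move R,goto B. Now: state=B, head=4, tape[-2..5]=01000000 (head:       ^)
Step 6: in state B at pos 4, read 0 -> (B,0)->write 0,move L,goto C. Now: state=C, head=3, tape[-2..5]=01000000 (head:      ^)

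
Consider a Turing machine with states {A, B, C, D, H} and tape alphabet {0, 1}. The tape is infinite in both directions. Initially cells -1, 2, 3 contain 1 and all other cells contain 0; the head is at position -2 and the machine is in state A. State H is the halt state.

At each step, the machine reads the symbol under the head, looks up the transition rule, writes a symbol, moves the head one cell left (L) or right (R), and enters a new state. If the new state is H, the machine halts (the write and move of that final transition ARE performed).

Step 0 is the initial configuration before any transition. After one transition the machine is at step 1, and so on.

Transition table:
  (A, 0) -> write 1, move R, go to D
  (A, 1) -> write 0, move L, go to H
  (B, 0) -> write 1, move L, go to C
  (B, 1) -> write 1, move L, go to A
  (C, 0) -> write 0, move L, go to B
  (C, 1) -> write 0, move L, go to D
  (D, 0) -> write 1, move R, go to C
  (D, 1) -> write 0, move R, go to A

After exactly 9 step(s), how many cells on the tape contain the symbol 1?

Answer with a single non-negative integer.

Step 1: in state A at pos -2, read 0 -> (A,0)->write 1,move R,goto D. Now: state=D, head=-1, tape[-3..4]=01100110 (head:   ^)
Step 2: in state D at pos -1, read 1 -> (D,1)->write 0,move R,goto A. Now: state=A, head=0, tape[-3..4]=01000110 (head:    ^)
Step 3: in state A at pos 0, read 0 -> (A,0)->write 1,move R,goto D. Now: state=D, head=1, tape[-3..4]=01010110 (head:     ^)
Step 4: in state D at pos 1, read 0 -> (D,0)->write 1,move R,goto C. Now: state=C, head=2, tape[-3..4]=01011110 (head:      ^)
Step 5: in state C at pos 2, read 1 -> (C,1)->write 0,move L,goto D. Now: state=D, head=1, tape[-3..4]=01011010 (head:     ^)
Step 6: in state D at pos 1, read 1 -> (D,1)->write 0,move R,goto A. Now: state=A, head=2, tape[-3..4]=01010010 (head:      ^)
Step 7: in state A at pos 2, read 0 -> (A,0)->write 1,move R,goto D. Now: state=D, head=3, tape[-3..4]=01010110 (head:       ^)
Step 8: in state D at pos 3, read 1 -> (D,1)->write 0,move R,goto A. Now: state=A, head=4, tape[-3..5]=010101000 (head:        ^)
Step 9: in state A at pos 4, read 0 -> (A,0)->write 1,move R,goto D. Now: state=D, head=5, tape[-3..6]=0101010100 (head:         ^)
Cells containing 1 after step 9: {-2, 0, 2, 4} -> 4 cell(s)

Answer: 4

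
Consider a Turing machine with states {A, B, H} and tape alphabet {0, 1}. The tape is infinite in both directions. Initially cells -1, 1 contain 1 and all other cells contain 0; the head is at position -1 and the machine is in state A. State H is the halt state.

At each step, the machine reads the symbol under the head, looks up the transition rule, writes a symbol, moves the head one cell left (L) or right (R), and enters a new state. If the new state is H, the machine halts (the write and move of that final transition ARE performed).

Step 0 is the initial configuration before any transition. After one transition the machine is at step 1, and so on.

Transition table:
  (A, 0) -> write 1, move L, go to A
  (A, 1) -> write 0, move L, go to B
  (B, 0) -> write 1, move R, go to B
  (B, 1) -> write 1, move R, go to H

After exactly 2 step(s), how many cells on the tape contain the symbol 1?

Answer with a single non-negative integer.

Step 1: in state A at pos -1, read 1 -> (A,1)->write 0,move L,goto B. Now: state=B, head=-2, tape[-3..2]=000010 (head:  ^)
Step 2: in state B at pos -2, read 0 -> (B,0)->write 1,move R,goto B. Now: state=B, head=-1, tape[-3..2]=010010 (head:   ^)
Cells containing 1 after step 2: {-2, 1} -> 2 cell(s)

Answer: 2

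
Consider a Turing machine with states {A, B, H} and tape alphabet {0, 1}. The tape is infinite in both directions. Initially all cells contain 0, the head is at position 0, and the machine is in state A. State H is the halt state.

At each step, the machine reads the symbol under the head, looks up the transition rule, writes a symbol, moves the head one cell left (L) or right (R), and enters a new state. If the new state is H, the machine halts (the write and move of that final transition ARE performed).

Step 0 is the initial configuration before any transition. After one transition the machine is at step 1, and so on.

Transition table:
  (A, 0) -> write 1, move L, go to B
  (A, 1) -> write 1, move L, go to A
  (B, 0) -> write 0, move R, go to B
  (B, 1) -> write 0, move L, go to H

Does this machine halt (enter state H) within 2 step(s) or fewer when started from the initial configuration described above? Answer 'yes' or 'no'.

Step 1: in state A at pos 0, read 0 -> (A,0)->write 1,move L,goto B. Now: state=B, head=-1, tape[-2..1]=0010 (head:  ^)
Step 2: in state B at pos -1, read 0 -> (B,0)->write 0,move R,goto B. Now: state=B, head=0, tape[-2..1]=0010 (head:   ^)
After 2 step(s): state = B (not H) -> not halted within 2 -> no

Answer: no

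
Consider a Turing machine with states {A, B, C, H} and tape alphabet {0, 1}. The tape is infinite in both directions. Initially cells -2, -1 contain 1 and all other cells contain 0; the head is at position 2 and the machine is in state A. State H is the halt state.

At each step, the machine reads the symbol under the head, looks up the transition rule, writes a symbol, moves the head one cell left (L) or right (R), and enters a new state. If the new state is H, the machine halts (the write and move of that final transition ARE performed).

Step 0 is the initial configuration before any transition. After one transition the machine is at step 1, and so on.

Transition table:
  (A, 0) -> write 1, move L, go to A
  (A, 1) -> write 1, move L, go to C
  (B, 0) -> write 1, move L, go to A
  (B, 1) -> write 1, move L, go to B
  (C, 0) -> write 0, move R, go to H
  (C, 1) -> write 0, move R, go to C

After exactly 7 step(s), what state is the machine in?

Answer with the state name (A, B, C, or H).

Answer: C

Derivation:
Step 1: in state A at pos 2, read 0 -> (A,0)->write 1,move L,goto A. Now: state=A, head=1, tape[-3..3]=0110010 (head:     ^)
Step 2: in state A at pos 1, read 0 -> (A,0)->write 1,move L,goto A. Now: state=A, head=0, tape[-3..3]=0110110 (head:    ^)
Step 3: in state A at pos 0, read 0 -> (A,0)->write 1,move L,goto A. Now: state=A, head=-1, tape[-3..3]=0111110 (head:   ^)
Step 4: in state A at pos -1, read 1 -> (A,1)->write 1,move L,goto C. Now: state=C, head=-2, tape[-3..3]=0111110 (head:  ^)
Step 5: in state C at pos -2, read 1 -> (C,1)->write 0,move R,goto C. Now: state=C, head=-1, tape[-3..3]=0011110 (head:   ^)
Step 6: in state C at pos -1, read 1 -> (C,1)->write 0,move R,goto C. Now: state=C, head=0, tape[-3..3]=0001110 (head:    ^)
Step 7: in state C at pos 0, read 1 -> (C,1)->write 0,move R,goto C. Now: state=C, head=1, tape[-3..3]=0000110 (head:     ^)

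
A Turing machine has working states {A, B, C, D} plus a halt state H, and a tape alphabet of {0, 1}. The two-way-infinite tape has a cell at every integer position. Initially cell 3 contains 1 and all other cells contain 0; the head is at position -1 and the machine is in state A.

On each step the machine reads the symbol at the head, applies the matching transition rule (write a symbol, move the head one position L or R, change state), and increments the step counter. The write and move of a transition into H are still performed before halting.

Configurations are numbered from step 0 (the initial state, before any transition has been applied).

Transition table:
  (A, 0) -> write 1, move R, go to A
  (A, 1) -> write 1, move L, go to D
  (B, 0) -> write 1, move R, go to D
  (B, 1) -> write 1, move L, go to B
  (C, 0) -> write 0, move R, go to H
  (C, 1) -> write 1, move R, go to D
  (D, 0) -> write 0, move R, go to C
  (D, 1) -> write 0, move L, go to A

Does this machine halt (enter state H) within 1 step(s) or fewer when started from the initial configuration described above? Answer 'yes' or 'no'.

Answer: no

Derivation:
Step 1: in state A at pos -1, read 0 -> (A,0)->write 1,move R,goto A. Now: state=A, head=0, tape[-2..4]=0100010 (head:   ^)
After 1 step(s): state = A (not H) -> not halted within 1 -> no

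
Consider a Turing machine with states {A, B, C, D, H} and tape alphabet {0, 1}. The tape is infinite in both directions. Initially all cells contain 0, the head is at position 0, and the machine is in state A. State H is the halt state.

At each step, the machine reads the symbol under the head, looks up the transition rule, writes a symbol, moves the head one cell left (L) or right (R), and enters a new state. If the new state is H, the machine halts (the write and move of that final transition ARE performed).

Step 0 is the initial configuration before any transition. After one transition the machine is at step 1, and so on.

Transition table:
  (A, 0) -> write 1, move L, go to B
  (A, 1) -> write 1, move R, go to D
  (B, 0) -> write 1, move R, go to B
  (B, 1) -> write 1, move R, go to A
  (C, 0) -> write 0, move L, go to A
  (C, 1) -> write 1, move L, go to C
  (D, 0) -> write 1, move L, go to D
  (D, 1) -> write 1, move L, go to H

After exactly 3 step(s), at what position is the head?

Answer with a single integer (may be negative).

Step 1: in state A at pos 0, read 0 -> (A,0)->write 1,move L,goto B. Now: state=B, head=-1, tape[-2..1]=0010 (head:  ^)
Step 2: in state B at pos -1, read 0 -> (B,0)->write 1,move R,goto B. Now: state=B, head=0, tape[-2..1]=0110 (head:   ^)
Step 3: in state B at pos 0, read 1 -> (B,1)->write 1,move R,goto A. Now: state=A, head=1, tape[-2..2]=01100 (head:    ^)

Answer: 1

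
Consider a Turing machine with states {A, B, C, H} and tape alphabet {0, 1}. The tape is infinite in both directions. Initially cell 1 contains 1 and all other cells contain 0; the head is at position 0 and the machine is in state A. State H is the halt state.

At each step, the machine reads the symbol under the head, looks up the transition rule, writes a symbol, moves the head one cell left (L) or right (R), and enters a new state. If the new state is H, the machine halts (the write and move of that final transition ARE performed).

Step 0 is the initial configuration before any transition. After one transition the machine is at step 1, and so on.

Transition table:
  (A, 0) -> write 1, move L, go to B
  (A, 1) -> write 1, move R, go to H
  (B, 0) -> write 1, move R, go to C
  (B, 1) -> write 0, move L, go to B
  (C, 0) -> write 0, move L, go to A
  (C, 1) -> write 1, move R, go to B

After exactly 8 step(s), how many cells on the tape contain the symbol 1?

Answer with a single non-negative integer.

Step 1: in state A at pos 0, read 0 -> (A,0)->write 1,move L,goto B. Now: state=B, head=-1, tape[-2..2]=00110 (head:  ^)
Step 2: in state B at pos -1, read 0 -> (B,0)->write 1,move R,goto C. Now: state=C, head=0, tape[-2..2]=01110 (head:   ^)
Step 3: in state C at pos 0, read 1 -> (C,1)->write 1,move R,goto B. Now: state=B, head=1, tape[-2..2]=01110 (head:    ^)
Step 4: in state B at pos 1, read 1 -> (B,1)->write 0,move L,goto B. Now: state=B, head=0, tape[-2..2]=01100 (head:   ^)
Step 5: in state B at pos 0, read 1 -> (B,1)->write 0,move L,goto B. Now: state=B, head=-1, tape[-2..2]=01000 (head:  ^)
Step 6: in state B at pos -1, read 1 -> (B,1)->write 0,move L,goto B. Now: state=B, head=-2, tape[-3..2]=000000 (head:  ^)
Step 7: in state B at pos -2, read 0 -> (B,0)->write 1,move R,goto C. Now: state=C, head=-1, tape[-3..2]=010000 (head:   ^)
Step 8: in state C at pos -1, read 0 -> (C,0)->write 0,move L,goto A. Now: state=A, head=-2, tape[-3..2]=010000 (head:  ^)
Cells containing 1 after step 8: {-2} -> 1 cell(s)

Answer: 1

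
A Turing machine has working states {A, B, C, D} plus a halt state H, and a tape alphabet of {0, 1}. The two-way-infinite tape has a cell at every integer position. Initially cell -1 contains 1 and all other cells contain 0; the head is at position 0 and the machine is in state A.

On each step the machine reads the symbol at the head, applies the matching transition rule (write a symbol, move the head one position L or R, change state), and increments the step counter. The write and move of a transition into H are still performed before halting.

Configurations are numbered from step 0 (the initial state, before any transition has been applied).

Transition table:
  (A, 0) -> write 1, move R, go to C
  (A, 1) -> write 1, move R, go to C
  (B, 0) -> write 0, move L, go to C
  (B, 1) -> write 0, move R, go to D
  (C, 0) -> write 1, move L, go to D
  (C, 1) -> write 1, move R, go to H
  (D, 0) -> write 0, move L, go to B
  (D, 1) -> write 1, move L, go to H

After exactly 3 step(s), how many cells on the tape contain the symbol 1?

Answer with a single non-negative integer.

Step 1: in state A at pos 0, read 0 -> (A,0)->write 1,move R,goto C. Now: state=C, head=1, tape[-2..2]=01100 (head:    ^)
Step 2: in state C at pos 1, read 0 -> (C,0)->write 1,move L,goto D. Now: state=D, head=0, tape[-2..2]=01110 (head:   ^)
Step 3: in state D at pos 0, read 1 -> (D,1)->write 1,move L,goto H. Now: state=H, head=-1, tape[-2..2]=01110 (head:  ^)
Cells containing 1 after step 3: {-1, 0, 1} -> 3 cell(s)

Answer: 3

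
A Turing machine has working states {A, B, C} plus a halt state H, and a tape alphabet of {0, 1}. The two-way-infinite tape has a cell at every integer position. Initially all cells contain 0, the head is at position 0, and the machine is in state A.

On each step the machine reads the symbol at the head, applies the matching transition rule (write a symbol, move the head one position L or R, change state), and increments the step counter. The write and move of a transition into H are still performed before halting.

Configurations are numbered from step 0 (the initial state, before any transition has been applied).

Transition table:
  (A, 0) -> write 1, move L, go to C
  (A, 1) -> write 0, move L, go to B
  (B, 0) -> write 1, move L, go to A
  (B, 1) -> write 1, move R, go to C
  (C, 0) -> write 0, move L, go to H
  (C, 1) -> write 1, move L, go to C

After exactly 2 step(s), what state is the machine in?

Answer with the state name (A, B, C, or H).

Answer: H

Derivation:
Step 1: in state A at pos 0, read 0 -> (A,0)->write 1,move L,goto C. Now: state=C, head=-1, tape[-2..1]=0010 (head:  ^)
Step 2: in state C at pos -1, read 0 -> (C,0)->write 0,move L,goto H. Now: state=H, head=-2, tape[-3..1]=00010 (head:  ^)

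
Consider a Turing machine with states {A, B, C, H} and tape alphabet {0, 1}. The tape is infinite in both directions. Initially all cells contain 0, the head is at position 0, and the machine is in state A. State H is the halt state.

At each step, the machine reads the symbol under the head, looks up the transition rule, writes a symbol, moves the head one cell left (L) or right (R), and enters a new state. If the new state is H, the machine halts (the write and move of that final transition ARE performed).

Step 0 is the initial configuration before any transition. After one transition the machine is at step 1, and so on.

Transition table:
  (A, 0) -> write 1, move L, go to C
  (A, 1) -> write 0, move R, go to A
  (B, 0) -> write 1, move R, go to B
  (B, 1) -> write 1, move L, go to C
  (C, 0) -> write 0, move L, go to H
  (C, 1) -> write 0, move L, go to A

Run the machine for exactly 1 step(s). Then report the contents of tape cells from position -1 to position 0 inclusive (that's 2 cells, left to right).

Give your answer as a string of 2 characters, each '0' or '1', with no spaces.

Step 1: in state A at pos 0, read 0 -> (A,0)->write 1,move L,goto C. Now: state=C, head=-1, tape[-2..1]=0010 (head:  ^)

Answer: 01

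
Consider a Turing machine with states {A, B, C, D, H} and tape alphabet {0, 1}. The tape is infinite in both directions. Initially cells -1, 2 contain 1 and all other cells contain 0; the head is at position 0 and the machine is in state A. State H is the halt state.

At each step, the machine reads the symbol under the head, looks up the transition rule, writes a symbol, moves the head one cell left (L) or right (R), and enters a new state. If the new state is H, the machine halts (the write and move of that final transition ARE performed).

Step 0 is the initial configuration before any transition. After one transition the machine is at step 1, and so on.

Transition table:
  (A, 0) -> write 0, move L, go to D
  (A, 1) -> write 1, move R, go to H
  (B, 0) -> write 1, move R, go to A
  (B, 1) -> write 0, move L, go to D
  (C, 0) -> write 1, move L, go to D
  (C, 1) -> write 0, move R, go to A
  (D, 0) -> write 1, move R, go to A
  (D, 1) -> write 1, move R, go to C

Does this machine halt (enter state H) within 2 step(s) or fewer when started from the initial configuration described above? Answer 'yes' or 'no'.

Answer: no

Derivation:
Step 1: in state A at pos 0, read 0 -> (A,0)->write 0,move L,goto D. Now: state=D, head=-1, tape[-2..3]=010010 (head:  ^)
Step 2: in state D at pos -1, read 1 -> (D,1)->write 1,move R,goto C. Now: state=C, head=0, tape[-2..3]=010010 (head:   ^)
After 2 step(s): state = C (not H) -> not halted within 2 -> no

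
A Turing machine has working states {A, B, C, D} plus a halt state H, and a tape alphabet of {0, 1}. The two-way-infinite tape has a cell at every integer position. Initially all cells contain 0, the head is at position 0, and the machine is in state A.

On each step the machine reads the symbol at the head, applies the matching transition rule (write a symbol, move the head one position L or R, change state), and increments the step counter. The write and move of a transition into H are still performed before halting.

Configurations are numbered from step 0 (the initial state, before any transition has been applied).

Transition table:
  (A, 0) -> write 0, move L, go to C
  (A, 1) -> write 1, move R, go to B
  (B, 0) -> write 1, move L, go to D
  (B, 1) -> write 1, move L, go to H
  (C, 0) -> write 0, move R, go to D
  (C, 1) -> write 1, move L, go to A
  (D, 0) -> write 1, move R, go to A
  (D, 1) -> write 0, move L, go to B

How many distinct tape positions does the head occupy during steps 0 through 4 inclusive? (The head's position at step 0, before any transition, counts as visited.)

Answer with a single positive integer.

Step 1: in state A at pos 0, read 0 -> (A,0)->write 0,move L,goto C. Now: state=C, head=-1, tape[-2..1]=0000 (head:  ^)
Step 2: in state C at pos -1, read 0 -> (C,0)->write 0,move R,goto D. Now: state=D, head=0, tape[-2..1]=0000 (head:   ^)
Step 3: in state D at pos 0, read 0 -> (D,0)->write 1,move R,goto A. Now: state=A, head=1, tape[-2..2]=00100 (head:    ^)
Step 4: in state A at pos 1, read 0 -> (A,0)->write 0,move L,goto C. Now: state=C, head=0, tape[-2..2]=00100 (head:   ^)
Head positions at steps 0..4: starting at 0, distinct positions visited = {-1, 0, 1} -> 3 position(s)

Answer: 3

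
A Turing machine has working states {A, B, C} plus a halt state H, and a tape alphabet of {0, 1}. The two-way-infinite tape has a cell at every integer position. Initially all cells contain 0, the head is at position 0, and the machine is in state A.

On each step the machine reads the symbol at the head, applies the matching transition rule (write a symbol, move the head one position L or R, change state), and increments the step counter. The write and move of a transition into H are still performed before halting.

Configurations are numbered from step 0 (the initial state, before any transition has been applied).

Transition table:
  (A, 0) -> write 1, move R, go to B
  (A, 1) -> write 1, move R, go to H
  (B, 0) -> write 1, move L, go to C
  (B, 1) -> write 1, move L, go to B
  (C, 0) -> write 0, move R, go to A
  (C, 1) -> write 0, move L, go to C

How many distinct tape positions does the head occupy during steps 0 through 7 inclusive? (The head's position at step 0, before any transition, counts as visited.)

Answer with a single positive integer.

Step 1: in state A at pos 0, read 0 -> (A,0)->write 1,move R,goto B. Now: state=B, head=1, tape[-1..2]=0100 (head:   ^)
Step 2: in state B at pos 1, read 0 -> (B,0)->write 1,move L,goto C. Now: state=C, head=0, tape[-1..2]=0110 (head:  ^)
Step 3: in state C at pos 0, read 1 -> (C,1)->write 0,move L,goto C. Now: state=C, head=-1, tape[-2..2]=00010 (head:  ^)
Step 4: in state C at pos -1, read 0 -> (C,0)->write 0,move R,goto A. Now: state=A, head=0, tape[-2..2]=00010 (head:   ^)
Step 5: in state A at pos 0, read 0 -> (A,0)->write 1,move R,goto B. Now: state=B, head=1, tape[-2..2]=00110 (head:    ^)
Step 6: in state B at pos 1, read 1 -> (B,1)->write 1,move L,goto B. Now: state=B, head=0, tape[-2..2]=00110 (head:   ^)
Step 7: in state B at pos 0, read 1 -> (B,1)->write 1,move L,goto B. Now: state=B, head=-1, tape[-2..2]=00110 (head:  ^)
Head positions at steps 0..7: starting at 0, distinct positions visited = {-1, 0, 1} -> 3 position(s)

Answer: 3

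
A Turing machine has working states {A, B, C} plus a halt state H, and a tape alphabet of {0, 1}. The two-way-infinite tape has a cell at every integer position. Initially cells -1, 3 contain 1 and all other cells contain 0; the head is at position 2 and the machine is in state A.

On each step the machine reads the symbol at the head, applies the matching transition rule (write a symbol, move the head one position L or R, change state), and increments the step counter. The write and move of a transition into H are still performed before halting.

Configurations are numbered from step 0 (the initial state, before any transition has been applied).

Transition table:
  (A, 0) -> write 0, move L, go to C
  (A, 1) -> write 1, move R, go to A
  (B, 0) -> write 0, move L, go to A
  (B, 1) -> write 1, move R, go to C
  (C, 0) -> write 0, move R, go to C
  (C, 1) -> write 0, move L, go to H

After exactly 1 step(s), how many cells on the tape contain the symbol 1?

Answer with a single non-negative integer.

Step 1: in state A at pos 2, read 0 -> (A,0)->write 0,move L,goto C. Now: state=C, head=1, tape[-2..4]=0100010 (head:    ^)
Cells containing 1 after step 1: {-1, 3} -> 2 cell(s)

Answer: 2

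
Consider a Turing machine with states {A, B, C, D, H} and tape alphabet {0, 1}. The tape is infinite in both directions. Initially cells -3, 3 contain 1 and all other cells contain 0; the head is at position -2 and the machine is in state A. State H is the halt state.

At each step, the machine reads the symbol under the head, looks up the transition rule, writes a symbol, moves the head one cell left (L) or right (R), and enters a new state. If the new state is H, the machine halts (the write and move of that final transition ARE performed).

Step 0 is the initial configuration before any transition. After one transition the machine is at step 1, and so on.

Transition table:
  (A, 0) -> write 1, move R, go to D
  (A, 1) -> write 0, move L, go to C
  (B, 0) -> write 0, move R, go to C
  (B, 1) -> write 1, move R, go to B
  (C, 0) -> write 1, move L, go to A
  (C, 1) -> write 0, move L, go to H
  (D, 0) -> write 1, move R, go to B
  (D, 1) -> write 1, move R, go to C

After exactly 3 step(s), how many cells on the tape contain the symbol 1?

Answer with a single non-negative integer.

Step 1: in state A at pos -2, read 0 -> (A,0)->write 1,move R,goto D. Now: state=D, head=-1, tape[-4..4]=011000010 (head:    ^)
Step 2: in state D at pos -1, read 0 -> (D,0)->write 1,move R,goto B. Now: state=B, head=0, tape[-4..4]=011100010 (head:     ^)
Step 3: in state B at pos 0, read 0 -> (B,0)->write 0,move R,goto C. Now: state=C, head=1, tape[-4..4]=011100010 (head:      ^)
Cells containing 1 after step 3: {-3, -2, -1, 3} -> 4 cell(s)

Answer: 4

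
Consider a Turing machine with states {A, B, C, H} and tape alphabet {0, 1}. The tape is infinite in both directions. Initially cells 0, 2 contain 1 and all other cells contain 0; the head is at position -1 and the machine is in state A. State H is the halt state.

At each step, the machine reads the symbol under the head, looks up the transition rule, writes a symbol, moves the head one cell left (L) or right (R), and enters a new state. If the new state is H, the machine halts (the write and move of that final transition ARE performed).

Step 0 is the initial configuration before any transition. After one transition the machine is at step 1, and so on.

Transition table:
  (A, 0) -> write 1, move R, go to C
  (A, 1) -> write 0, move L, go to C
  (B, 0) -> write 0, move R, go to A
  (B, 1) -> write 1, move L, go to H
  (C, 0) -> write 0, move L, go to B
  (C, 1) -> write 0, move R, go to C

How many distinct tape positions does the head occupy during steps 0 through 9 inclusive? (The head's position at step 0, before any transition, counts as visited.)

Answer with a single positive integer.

Step 1: in state A at pos -1, read 0 -> (A,0)->write 1,move R,goto C. Now: state=C, head=0, tape[-2..3]=011010 (head:   ^)
Step 2: in state C at pos 0, read 1 -> (C,1)->write 0,move R,goto C. Now: state=C, head=1, tape[-2..3]=010010 (head:    ^)
Step 3: in state C at pos 1, read 0 -> (C,0)->write 0,move L,goto B. Now: state=B, head=0, tape[-2..3]=010010 (head:   ^)
Step 4: in state B at pos 0, read 0 -> (B,0)->write 0,move R,goto A. Now: state=A, head=1, tape[-2..3]=010010 (head:    ^)
Step 5: in state A at pos 1, read 0 -> (A,0)->write 1,move R,goto C. Now: state=C, head=2, tape[-2..3]=010110 (head:     ^)
Step 6: in state C at pos 2, read 1 -> (C,1)->write 0,move R,goto C. Now: state=C, head=3, tape[-2..4]=0101000 (head:      ^)
Step 7: in state C at pos 3, read 0 -> (C,0)->write 0,move L,goto B. Now: state=B, head=2, tape[-2..4]=0101000 (head:     ^)
Step 8: in state B at pos 2, read 0 -> (B,0)->write 0,move R,goto A. Now: state=A, head=3, tape[-2..4]=0101000 (head:      ^)
Step 9: in state A at pos 3, read 0 -> (A,0)->write 1,move R,goto C. Now: state=C, head=4, tape[-2..5]=01010100 (head:       ^)
Head positions at steps 0..9: starting at -1, distinct positions visited = {-1, 0, 1, 2, 3, 4} -> 6 position(s)

Answer: 6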